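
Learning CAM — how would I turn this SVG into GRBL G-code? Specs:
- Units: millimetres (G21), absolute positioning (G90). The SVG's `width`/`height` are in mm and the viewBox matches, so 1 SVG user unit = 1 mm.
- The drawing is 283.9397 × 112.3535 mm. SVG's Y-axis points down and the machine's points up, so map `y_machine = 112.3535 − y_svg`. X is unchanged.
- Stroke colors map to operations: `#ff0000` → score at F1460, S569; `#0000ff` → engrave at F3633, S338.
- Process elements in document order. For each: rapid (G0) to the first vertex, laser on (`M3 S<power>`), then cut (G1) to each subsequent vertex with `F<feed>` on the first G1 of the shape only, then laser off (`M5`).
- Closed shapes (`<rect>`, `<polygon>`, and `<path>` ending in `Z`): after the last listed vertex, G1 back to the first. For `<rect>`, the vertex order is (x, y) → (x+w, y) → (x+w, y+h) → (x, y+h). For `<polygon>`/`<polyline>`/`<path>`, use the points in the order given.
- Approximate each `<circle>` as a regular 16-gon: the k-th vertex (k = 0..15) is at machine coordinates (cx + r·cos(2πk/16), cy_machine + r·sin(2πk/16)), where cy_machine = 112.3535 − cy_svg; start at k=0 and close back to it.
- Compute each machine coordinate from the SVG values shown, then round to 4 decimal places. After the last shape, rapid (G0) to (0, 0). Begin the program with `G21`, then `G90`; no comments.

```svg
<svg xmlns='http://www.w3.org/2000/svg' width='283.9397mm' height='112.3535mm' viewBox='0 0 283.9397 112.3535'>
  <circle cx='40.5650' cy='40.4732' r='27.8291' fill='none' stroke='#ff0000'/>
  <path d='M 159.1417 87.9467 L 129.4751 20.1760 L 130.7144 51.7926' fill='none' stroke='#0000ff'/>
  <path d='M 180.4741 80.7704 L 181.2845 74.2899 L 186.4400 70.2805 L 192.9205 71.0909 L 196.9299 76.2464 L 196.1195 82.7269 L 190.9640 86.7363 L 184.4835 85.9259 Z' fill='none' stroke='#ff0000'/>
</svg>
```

viewBox `0 0 283.9397 112.3535` with mm width/height → 1 unit = 1 mm. Flip: y_m = 112.3535 − y_svg.

**Shape 1** — `<circle>` circle, stroke `#ff0000` → score (S569, F1460). Machine vertices: (68.3941,71.8803) → (66.2757,82.5300) → (60.2431,91.5584) → (51.2147,97.5910) → (40.5650,99.7094) → (29.9153,97.5910) → (20.8869,91.5584) → (14.8543,82.5300) → (12.7359,71.8803) → (14.8543,61.2306) → (20.8869,52.2022) → (29.9153,46.1696) → (40.5650,44.0512) → (51.2147,46.1696) → (60.2431,52.2022) → (66.2757,61.2306) → (68.3941,71.8803). Closed: final G1 returns to the first vertex.

**Shape 2** — `<path>` open polyline, stroke `#0000ff` → engrave (S338, F3633). Machine vertices: (159.1417,24.4068) → (129.4751,92.1775) → (130.7144,60.5609). Open path.

**Shape 3** — `<path>` regular polygon, stroke `#ff0000` → score (S569, F1460). Machine vertices: (180.4741,31.5831) → (181.2845,38.0636) → (186.4400,42.0730) → (192.9205,41.2626) → (196.9299,36.1071) → (196.1195,29.6266) → (190.9640,25.6172) → (184.4835,26.4276) → (180.4741,31.5831). Closed: final G1 returns to the first vertex.

G21
G90
G0 X68.3941 Y71.8803
M3 S569
G1 X66.2757 Y82.5300 F1460
G1 X60.2431 Y91.5584
G1 X51.2147 Y97.5910
G1 X40.5650 Y99.7094
G1 X29.9153 Y97.5910
G1 X20.8869 Y91.5584
G1 X14.8543 Y82.5300
G1 X12.7359 Y71.8803
G1 X14.8543 Y61.2306
G1 X20.8869 Y52.2022
G1 X29.9153 Y46.1696
G1 X40.5650 Y44.0512
G1 X51.2147 Y46.1696
G1 X60.2431 Y52.2022
G1 X66.2757 Y61.2306
G1 X68.3941 Y71.8803
M5
G0 X159.1417 Y24.4068
M3 S338
G1 X129.4751 Y92.1775 F3633
G1 X130.7144 Y60.5609
M5
G0 X180.4741 Y31.5831
M3 S569
G1 X181.2845 Y38.0636 F1460
G1 X186.4400 Y42.0730
G1 X192.9205 Y41.2626
G1 X196.9299 Y36.1071
G1 X196.1195 Y29.6266
G1 X190.9640 Y25.6172
G1 X184.4835 Y26.4276
G1 X180.4741 Y31.5831
M5
G0 X0.0000 Y0.0000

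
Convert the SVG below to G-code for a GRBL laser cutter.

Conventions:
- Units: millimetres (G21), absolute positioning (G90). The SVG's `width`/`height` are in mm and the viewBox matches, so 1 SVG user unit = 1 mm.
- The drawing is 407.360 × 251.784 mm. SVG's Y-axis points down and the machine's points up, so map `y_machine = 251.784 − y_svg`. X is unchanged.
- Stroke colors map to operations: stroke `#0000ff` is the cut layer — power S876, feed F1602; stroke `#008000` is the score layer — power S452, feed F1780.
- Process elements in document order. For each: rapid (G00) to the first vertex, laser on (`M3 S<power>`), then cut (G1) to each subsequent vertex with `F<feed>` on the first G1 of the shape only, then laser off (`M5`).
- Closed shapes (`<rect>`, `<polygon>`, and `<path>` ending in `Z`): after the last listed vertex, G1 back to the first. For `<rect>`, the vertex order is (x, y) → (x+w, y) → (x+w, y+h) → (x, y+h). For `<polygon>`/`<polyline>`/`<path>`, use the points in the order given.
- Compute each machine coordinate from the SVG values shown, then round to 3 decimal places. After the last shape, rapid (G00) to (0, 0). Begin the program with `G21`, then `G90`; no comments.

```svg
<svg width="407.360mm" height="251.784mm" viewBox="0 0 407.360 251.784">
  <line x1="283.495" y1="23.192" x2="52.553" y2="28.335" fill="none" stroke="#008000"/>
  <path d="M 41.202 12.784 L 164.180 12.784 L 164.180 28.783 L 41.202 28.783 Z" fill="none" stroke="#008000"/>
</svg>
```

G21
G90
G00 X283.495 Y228.592
M3 S452
G1 X52.553 Y223.449 F1780
M5
G00 X41.202 Y239.000
M3 S452
G1 X164.180 Y239.000 F1780
G1 X164.180 Y223.001
G1 X41.202 Y223.001
G1 X41.202 Y239.000
M5
G00 X0.000 Y0.000

1 u = 1 mm; y_m = 251.784 − y.

[1] `<line>` line segment, #008000→score S452 F1780: (283.495,228.592) → (52.553,223.449)

[2] `<path>` rectangle, #008000→score S452 F1780: (41.202,239.000) → (164.180,239.000) → (164.180,223.001) → (41.202,223.001) → (41.202,239.000) (closed)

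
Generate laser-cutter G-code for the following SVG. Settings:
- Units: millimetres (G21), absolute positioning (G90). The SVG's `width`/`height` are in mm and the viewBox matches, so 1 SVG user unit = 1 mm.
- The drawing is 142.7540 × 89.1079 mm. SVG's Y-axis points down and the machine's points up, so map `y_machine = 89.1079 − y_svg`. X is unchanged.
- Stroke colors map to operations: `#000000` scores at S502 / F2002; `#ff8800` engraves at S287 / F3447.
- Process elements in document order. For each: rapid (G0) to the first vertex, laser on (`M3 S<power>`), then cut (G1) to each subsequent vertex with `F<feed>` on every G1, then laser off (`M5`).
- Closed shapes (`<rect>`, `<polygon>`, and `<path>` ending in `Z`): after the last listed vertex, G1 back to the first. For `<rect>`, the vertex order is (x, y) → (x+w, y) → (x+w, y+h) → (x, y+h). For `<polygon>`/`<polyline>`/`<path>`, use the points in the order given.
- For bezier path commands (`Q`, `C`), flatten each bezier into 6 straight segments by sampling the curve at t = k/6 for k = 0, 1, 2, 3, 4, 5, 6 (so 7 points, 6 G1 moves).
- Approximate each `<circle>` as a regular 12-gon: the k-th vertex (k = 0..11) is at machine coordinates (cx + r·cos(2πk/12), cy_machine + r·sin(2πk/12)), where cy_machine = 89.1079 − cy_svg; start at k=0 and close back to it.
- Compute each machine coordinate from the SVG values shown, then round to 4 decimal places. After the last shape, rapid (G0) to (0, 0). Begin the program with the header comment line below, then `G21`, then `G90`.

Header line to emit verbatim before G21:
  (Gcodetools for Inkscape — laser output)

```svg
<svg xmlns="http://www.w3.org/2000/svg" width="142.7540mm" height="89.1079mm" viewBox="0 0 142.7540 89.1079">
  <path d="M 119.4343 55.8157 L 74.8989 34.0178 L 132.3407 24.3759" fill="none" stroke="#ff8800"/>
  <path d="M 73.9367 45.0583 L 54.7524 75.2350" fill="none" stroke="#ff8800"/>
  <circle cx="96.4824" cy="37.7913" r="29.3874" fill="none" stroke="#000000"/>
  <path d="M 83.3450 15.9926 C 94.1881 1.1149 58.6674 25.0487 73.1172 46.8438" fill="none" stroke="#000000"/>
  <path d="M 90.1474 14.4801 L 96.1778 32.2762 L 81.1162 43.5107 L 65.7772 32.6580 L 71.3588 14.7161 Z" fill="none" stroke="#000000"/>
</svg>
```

(Gcodetools for Inkscape — laser output)
G21
G90
G0 X119.4343 Y33.2922
M3 S287
G1 X74.8989 Y55.0901 F3447
G1 X132.3407 Y64.7320 F3447
M5
G0 X73.9367 Y44.0496
M3 S287
G1 X54.7524 Y13.8729 F3447
M5
G0 X125.8698 Y51.3166
M3 S502
G1 X121.9326 Y66.0103 F2002
G1 X111.1761 Y76.7668 F2002
G1 X96.4824 Y80.7040 F2002
G1 X81.7887 Y76.7668 F2002
G1 X71.0322 Y66.0103 F2002
G1 X67.0950 Y51.3166 F2002
G1 X71.0322 Y36.6229 F2002
G1 X81.7887 Y25.8664 F2002
G1 X96.4824 Y21.9292 F2002
G1 X111.1761 Y25.8664 F2002
G1 X121.9326 Y36.6229 F2002
G1 X125.8698 Y51.3166 F2002
M5
G0 X83.3450 Y73.1153
M3 S502
G1 X85.3489 Y77.5094 F2002
G1 X82.3014 Y76.5725 F2002
G1 X76.8786 Y71.4420 F2002
G1 X71.7563 Y63.2554 F2002
G1 X69.6105 Y53.1503 F2002
G1 X73.1172 Y42.2641 F2002
M5
G0 X90.1474 Y74.6278
M3 S502
G1 X96.1778 Y56.8317 F2002
G1 X81.1162 Y45.5972 F2002
G1 X65.7772 Y56.4499 F2002
G1 X71.3588 Y74.3918 F2002
G1 X90.1474 Y74.6278 F2002
M5
G0 X0.0000 Y0.0000

1 u = 1 mm; y_m = 89.1079 − y.

[1] `<path>` open polyline, #ff8800→engrave S287 F3447: (119.4343,33.2922) → (74.8989,55.0901) → (132.3407,64.7320)

[2] `<path>` line segment, #ff8800→engrave S287 F3447: (73.9367,44.0496) → (54.7524,13.8729)

[3] `<circle>` circle, #000000→score S502 F2002: (125.8698,51.3166) → (121.9326,66.0103) → (111.1761,76.7668) → (96.4824,80.7040) → (81.7887,76.7668) → (71.0322,66.0103) → (67.0950,51.3166) → (71.0322,36.6229) → (81.7887,25.8664) → (96.4824,21.9292) → (111.1761,25.8664) → (121.9326,36.6229) → (125.8698,51.3166) (closed)

[4] `<path>` cubic bezier, #000000→score S502 F2002: (83.3450,73.1153) → (85.3489,77.5094) → (82.3014,76.5725) → (76.8786,71.4420) → (71.7563,63.2554) → (69.6105,53.1503) → (73.1172,42.2641)

[5] `<path>` regular polygon, #000000→score S502 F2002: (90.1474,74.6278) → (96.1778,56.8317) → (81.1162,45.5972) → (65.7772,56.4499) → (71.3588,74.3918) → (90.1474,74.6278) (closed)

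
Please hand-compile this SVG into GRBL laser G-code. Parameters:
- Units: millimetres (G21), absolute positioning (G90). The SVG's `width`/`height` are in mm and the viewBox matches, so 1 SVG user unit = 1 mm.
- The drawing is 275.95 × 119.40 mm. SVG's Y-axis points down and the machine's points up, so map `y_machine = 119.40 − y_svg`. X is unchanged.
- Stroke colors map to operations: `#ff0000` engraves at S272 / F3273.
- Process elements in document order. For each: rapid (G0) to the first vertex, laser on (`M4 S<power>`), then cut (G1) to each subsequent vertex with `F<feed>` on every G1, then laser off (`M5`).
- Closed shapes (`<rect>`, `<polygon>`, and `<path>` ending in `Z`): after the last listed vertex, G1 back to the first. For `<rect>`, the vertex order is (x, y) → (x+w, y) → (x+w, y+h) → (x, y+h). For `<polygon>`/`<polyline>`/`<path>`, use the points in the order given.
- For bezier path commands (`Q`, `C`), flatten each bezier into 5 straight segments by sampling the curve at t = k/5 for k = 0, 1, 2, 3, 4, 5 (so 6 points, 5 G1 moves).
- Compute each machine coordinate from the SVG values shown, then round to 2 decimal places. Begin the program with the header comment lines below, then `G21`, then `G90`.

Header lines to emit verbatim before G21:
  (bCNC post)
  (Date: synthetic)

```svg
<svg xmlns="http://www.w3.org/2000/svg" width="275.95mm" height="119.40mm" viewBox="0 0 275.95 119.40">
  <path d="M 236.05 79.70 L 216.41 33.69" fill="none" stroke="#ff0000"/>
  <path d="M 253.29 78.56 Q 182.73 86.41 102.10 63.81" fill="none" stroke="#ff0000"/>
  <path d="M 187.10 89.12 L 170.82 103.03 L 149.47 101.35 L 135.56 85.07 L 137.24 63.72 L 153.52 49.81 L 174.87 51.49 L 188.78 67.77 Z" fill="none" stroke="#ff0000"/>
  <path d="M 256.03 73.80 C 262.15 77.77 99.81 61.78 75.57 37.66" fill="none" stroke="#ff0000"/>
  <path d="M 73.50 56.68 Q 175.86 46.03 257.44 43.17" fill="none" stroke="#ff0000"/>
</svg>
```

(bCNC post)
(Date: synthetic)
G21
G90
G0 X236.05 Y39.70
M4 S272
G1 X216.41 Y85.71 F3273
M5
G0 X253.29 Y40.84
M4 S272
G1 X224.66 Y38.92 F3273
G1 X195.23 Y39.43 F3273
G1 X164.99 Y42.38 F3273
G1 X133.95 Y47.77 F3273
G1 X102.10 Y55.59 F3273
M5
G0 X187.10 Y30.28
M4 S272
G1 X170.82 Y16.37 F3273
G1 X149.47 Y18.05 F3273
G1 X135.56 Y34.33 F3273
G1 X137.24 Y55.68 F3273
G1 X153.52 Y69.59 F3273
G1 X174.87 Y67.91 F3273
G1 X188.78 Y51.63 F3273
G1 X187.10 Y30.28 F3273
M5
G0 X256.03 Y45.60
M4 S272
G1 X241.94 Y45.52 F3273
G1 X202.13 Y49.66 F3273
G1 X151.33 Y57.46 F3273
G1 X104.23 Y68.34 F3273
G1 X75.57 Y81.74 F3273
M5
G0 X73.50 Y62.72
M4 S272
G1 X113.61 Y66.67 F3273
G1 X152.06 Y69.99 F3273
G1 X188.85 Y72.70 F3273
G1 X223.98 Y74.77 F3273
G1 X257.44 Y76.23 F3273
M5

Since the viewBox matches the mm dimensions, user units are millimetres directly. The only transform is the Y-flip y_m = 119.40 − y_svg.

Shape 1 is a line segment drawn with `<path>`. Its stroke #ff0000 means engrave at S272, F3273. After flipping Y the toolpath is (236.05,39.70) → (216.41,85.71).

Shape 2 is a quadratic bezier drawn with `<path>`. Its stroke #ff0000 means engrave at S272, F3273. After flipping Y the toolpath is (253.29,40.84) → (224.66,38.92) → (195.23,39.43) → (164.99,42.38) → (133.95,47.77) → (102.10,55.59).

Shape 3 is a regular polygon drawn with `<path>`. Its stroke #ff0000 means engrave at S272, F3273. After flipping Y the toolpath is (187.10,30.28) → (170.82,16.37) → (149.47,18.05) → (135.56,34.33) → (137.24,55.68) → (153.52,69.59) → (174.87,67.91) → (188.78,51.63) → (187.10,30.28), returning to the start.

Shape 4 is a cubic bezier drawn with `<path>`. Its stroke #ff0000 means engrave at S272, F3273. After flipping Y the toolpath is (256.03,45.60) → (241.94,45.52) → (202.13,49.66) → (151.33,57.46) → (104.23,68.34) → (75.57,81.74).

Shape 5 is a quadratic bezier drawn with `<path>`. Its stroke #ff0000 means engrave at S272, F3273. After flipping Y the toolpath is (73.50,62.72) → (113.61,66.67) → (152.06,69.99) → (188.85,72.70) → (223.98,74.77) → (257.44,76.23).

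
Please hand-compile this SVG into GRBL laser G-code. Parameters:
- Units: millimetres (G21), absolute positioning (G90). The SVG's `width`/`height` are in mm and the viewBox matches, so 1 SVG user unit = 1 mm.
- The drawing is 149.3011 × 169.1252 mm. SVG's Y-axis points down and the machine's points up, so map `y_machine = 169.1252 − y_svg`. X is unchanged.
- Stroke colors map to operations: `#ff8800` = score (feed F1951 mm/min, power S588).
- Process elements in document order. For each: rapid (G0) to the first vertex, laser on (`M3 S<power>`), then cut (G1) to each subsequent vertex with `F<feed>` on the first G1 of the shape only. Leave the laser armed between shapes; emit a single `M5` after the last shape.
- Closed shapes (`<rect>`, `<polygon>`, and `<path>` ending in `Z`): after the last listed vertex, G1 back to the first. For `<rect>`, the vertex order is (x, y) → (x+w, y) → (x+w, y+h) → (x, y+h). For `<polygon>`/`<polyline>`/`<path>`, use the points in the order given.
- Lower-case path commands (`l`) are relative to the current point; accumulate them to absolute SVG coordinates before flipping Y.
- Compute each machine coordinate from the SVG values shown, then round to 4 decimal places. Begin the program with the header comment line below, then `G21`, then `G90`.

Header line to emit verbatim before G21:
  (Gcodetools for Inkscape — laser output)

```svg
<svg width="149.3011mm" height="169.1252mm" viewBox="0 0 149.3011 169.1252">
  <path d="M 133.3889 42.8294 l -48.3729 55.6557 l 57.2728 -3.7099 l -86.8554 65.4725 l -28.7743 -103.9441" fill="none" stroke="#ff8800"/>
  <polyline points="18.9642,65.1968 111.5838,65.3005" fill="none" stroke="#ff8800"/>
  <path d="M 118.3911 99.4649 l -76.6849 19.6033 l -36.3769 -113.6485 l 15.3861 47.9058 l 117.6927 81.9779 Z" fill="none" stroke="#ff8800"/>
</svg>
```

(Gcodetools for Inkscape — laser output)
G21
G90
G0 X133.3889 Y126.2958
M3 S588
G1 X85.0160 Y70.6401 F1951
G1 X142.2888 Y74.3500
G1 X55.4334 Y8.8775
G1 X26.6591 Y112.8216
G0 X18.9642 Y103.9284
M3 S588
G1 X111.5838 Y103.8247 F1951
G0 X118.3911 Y69.6603
M3 S588
G1 X41.7062 Y50.0570 F1951
G1 X5.3293 Y163.7055
G1 X20.7154 Y115.7997
G1 X138.4081 Y33.8218
G1 X118.3911 Y69.6603
M5

1 u = 1 mm; y_m = 169.1252 − y.

[1] `<path>` open polyline, #ff8800→score S588 F1951: (133.3889,126.2958) → (85.0160,70.6401) → (142.2888,74.3500) → (55.4334,8.8775) → (26.6591,112.8216)

[2] `<polyline>` line segment, #ff8800→score S588 F1951: (18.9642,103.9284) → (111.5838,103.8247)

[3] `<path>` closed polygon, #ff8800→score S588 F1951: (118.3911,69.6603) → (41.7062,50.0570) → (5.3293,163.7055) → (20.7154,115.7997) → (138.4081,33.8218) → (118.3911,69.6603) (closed)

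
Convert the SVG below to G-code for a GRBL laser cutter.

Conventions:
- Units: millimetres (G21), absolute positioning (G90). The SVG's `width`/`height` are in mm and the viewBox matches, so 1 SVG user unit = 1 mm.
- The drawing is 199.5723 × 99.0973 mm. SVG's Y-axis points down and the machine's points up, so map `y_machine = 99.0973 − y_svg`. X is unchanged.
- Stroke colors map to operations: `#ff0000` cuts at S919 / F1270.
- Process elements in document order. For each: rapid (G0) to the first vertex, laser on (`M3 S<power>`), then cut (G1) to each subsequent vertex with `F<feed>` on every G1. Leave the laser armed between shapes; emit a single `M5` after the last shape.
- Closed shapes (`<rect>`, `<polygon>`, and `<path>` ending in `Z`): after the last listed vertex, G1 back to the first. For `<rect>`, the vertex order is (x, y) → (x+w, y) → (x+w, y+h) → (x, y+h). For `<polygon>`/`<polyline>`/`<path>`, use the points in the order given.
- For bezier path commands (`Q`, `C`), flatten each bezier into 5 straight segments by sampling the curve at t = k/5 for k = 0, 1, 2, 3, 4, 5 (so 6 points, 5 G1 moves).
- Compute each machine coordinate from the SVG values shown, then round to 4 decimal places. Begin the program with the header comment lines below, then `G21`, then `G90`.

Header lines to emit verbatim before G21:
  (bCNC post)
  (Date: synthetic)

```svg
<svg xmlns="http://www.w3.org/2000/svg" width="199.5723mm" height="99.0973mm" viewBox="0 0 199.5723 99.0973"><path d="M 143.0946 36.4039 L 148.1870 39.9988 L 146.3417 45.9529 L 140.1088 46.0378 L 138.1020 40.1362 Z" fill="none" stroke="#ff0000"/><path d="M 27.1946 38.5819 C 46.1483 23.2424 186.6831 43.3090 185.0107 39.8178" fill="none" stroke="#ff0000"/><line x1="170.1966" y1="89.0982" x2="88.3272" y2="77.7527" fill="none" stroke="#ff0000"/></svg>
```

1 u = 1 mm; y_m = 99.0973 − y.

[1] `<path>` regular polygon, #ff0000→cut S919 F1270: (143.0946,62.6934) → (148.1870,59.0985) → (146.3417,53.1444) → (140.1088,53.0595) → (138.1020,58.9611) → (143.0946,62.6934) (closed)

[2] `<path>` cubic bezier, #ff0000→cut S919 F1270: (27.1946,60.5154) → (51.0462,65.9421) → (91.4155,65.7016) → (135.6406,62.6241) → (171.0596,59.5400) → (185.0107,59.2795)

[3] `<line>` line segment, #ff0000→cut S919 F1270: (170.1966,9.9991) → (88.3272,21.3446)

(bCNC post)
(Date: synthetic)
G21
G90
G0 X143.0946 Y62.6934
M3 S919
G1 X148.1870 Y59.0985 F1270
G1 X146.3417 Y53.1444 F1270
G1 X140.1088 Y53.0595 F1270
G1 X138.1020 Y58.9611 F1270
G1 X143.0946 Y62.6934 F1270
G0 X27.1946 Y60.5154
M3 S919
G1 X51.0462 Y65.9421 F1270
G1 X91.4155 Y65.7016 F1270
G1 X135.6406 Y62.6241 F1270
G1 X171.0596 Y59.5400 F1270
G1 X185.0107 Y59.2795 F1270
G0 X170.1966 Y9.9991
M3 S919
G1 X88.3272 Y21.3446 F1270
M5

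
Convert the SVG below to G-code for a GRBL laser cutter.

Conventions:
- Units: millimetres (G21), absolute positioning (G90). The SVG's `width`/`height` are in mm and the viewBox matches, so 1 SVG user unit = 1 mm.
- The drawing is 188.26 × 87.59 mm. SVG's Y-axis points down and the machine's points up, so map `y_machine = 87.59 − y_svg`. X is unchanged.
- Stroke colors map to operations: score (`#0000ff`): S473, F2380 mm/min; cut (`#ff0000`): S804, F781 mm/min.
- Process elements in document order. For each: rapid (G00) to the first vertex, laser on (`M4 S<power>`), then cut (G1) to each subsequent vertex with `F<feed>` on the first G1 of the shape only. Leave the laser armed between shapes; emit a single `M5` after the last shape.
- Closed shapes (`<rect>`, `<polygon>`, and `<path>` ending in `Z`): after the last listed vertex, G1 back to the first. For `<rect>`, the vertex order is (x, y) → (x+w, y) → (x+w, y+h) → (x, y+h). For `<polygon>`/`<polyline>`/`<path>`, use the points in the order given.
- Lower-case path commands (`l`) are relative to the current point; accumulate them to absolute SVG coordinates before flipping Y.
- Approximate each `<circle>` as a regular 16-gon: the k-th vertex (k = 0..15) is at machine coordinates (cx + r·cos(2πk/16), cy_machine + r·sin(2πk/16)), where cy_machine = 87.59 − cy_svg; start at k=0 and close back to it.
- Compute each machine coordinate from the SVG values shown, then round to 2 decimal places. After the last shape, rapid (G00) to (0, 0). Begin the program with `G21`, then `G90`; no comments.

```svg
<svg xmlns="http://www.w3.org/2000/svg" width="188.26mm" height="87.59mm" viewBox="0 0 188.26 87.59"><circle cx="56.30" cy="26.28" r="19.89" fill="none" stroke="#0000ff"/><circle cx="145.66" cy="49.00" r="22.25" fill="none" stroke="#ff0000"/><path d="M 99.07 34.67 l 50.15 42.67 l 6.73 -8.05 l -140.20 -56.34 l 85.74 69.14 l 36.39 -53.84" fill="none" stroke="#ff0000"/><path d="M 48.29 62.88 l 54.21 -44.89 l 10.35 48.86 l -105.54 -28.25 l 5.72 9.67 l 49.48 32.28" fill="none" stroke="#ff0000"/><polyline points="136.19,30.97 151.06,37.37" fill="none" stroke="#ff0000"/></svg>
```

G21
G90
G00 X76.19 Y61.31
M4 S473
G1 X74.68 Y68.92 F2380
G1 X70.36 Y75.37
G1 X63.91 Y79.69
G1 X56.30 Y81.20
G1 X48.69 Y79.69
G1 X42.24 Y75.37
G1 X37.92 Y68.92
G1 X36.41 Y61.31
G1 X37.92 Y53.70
G1 X42.24 Y47.25
G1 X48.69 Y42.93
G1 X56.30 Y41.42
G1 X63.91 Y42.93
G1 X70.36 Y47.25
G1 X74.68 Y53.70
G1 X76.19 Y61.31
G00 X167.91 Y38.59
M4 S804
G1 X166.22 Y47.10 F781
G1 X161.39 Y54.32
G1 X154.17 Y59.15
G1 X145.66 Y60.84
G1 X137.15 Y59.15
G1 X129.93 Y54.32
G1 X125.10 Y47.10
G1 X123.41 Y38.59
G1 X125.10 Y30.08
G1 X129.93 Y22.86
G1 X137.15 Y18.03
G1 X145.66 Y16.34
G1 X154.17 Y18.03
G1 X161.39 Y22.86
G1 X166.22 Y30.08
G1 X167.91 Y38.59
G00 X99.07 Y52.92
M4 S804
G1 X149.22 Y10.25 F781
G1 X155.95 Y18.30
G1 X15.75 Y74.64
G1 X101.49 Y5.50
G1 X137.88 Y59.34
G00 X48.29 Y24.71
M4 S804
G1 X102.50 Y69.60 F781
G1 X112.85 Y20.74
G1 X7.31 Y48.99
G1 X13.03 Y39.32
G1 X62.51 Y7.04
G00 X136.19 Y56.62
M4 S804
G1 X151.06 Y50.22 F781
M5
G00 X0.00 Y0.00

viewBox `0 0 188.26 87.59` with mm width/height → 1 unit = 1 mm. Flip: y_m = 87.59 − y_svg.

**Shape 1** — `<circle>` circle, stroke `#0000ff` → score (S473, F2380). Machine vertices: (76.19,61.31) → (74.68,68.92) → (70.36,75.37) → (63.91,79.69) → (56.30,81.20) → (48.69,79.69) → (42.24,75.37) → (37.92,68.92) → (36.41,61.31) → (37.92,53.70) → (42.24,47.25) → (48.69,42.93) → (56.30,41.42) → (63.91,42.93) → (70.36,47.25) → (74.68,53.70) → (76.19,61.31). Closed: final G1 returns to the first vertex.

**Shape 2** — `<circle>` circle, stroke `#ff0000` → cut (S804, F781). Machine vertices: (167.91,38.59) → (166.22,47.10) → (161.39,54.32) → (154.17,59.15) → (145.66,60.84) → (137.15,59.15) → (129.93,54.32) → (125.10,47.10) → (123.41,38.59) → (125.10,30.08) → (129.93,22.86) → (137.15,18.03) → (145.66,16.34) → (154.17,18.03) → (161.39,22.86) → (166.22,30.08) → (167.91,38.59). Closed: final G1 returns to the first vertex.

**Shape 3** — `<path>` open polyline, stroke `#ff0000` → cut (S804, F781). Machine vertices: (99.07,52.92) → (149.22,10.25) → (155.95,18.30) → (15.75,74.64) → (101.49,5.50) → (137.88,59.34). Open path.

**Shape 4** — `<path>` open polyline, stroke `#ff0000` → cut (S804, F781). Machine vertices: (48.29,24.71) → (102.50,69.60) → (112.85,20.74) → (7.31,48.99) → (13.03,39.32) → (62.51,7.04). Open path.

**Shape 5** — `<polyline>` line segment, stroke `#ff0000` → cut (S804, F781). Machine vertices: (136.19,56.62) → (151.06,50.22). Open path.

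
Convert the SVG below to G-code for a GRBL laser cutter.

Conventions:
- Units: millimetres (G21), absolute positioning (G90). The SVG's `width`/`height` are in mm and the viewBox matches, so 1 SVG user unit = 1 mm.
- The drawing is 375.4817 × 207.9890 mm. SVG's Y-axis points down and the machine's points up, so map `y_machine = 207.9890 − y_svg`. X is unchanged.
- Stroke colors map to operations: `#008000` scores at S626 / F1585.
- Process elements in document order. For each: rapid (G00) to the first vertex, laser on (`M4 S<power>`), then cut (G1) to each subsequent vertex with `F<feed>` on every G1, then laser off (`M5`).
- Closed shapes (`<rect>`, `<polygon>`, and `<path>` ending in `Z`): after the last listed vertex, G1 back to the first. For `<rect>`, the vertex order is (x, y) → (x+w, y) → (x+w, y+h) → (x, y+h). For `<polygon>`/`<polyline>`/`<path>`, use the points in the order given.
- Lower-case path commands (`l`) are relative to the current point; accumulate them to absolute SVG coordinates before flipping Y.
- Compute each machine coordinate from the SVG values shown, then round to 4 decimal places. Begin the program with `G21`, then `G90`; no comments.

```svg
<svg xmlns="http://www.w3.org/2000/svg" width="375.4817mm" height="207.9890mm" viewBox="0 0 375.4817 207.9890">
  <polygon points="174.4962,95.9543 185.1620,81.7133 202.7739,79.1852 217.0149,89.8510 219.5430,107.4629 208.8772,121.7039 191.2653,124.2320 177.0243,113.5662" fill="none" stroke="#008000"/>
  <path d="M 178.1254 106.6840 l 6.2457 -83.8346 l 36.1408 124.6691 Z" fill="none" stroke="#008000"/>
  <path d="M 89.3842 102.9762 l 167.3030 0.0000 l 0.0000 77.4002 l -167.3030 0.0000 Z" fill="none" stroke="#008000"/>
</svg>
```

G21
G90
G00 X174.4962 Y112.0347
M4 S626
G1 X185.1620 Y126.2757 F1585
G1 X202.7739 Y128.8038 F1585
G1 X217.0149 Y118.1380 F1585
G1 X219.5430 Y100.5261 F1585
G1 X208.8772 Y86.2851 F1585
G1 X191.2653 Y83.7570 F1585
G1 X177.0243 Y94.4228 F1585
G1 X174.4962 Y112.0347 F1585
M5
G00 X178.1254 Y101.3050
M4 S626
G1 X184.3711 Y185.1396 F1585
G1 X220.5119 Y60.4705 F1585
G1 X178.1254 Y101.3050 F1585
M5
G00 X89.3842 Y105.0128
M4 S626
G1 X256.6872 Y105.0128 F1585
G1 X256.6872 Y27.6126 F1585
G1 X89.3842 Y27.6126 F1585
G1 X89.3842 Y105.0128 F1585
M5

1 u = 1 mm; y_m = 207.9890 − y.

[1] `<polygon>` regular polygon, #008000→score S626 F1585: (174.4962,112.0347) → (185.1620,126.2757) → (202.7739,128.8038) → (217.0149,118.1380) → (219.5430,100.5261) → (208.8772,86.2851) → (191.2653,83.7570) → (177.0243,94.4228) → (174.4962,112.0347) (closed)

[2] `<path>` closed polygon, #008000→score S626 F1585: (178.1254,101.3050) → (184.3711,185.1396) → (220.5119,60.4705) → (178.1254,101.3050) (closed)

[3] `<path>` rectangle, #008000→score S626 F1585: (89.3842,105.0128) → (256.6872,105.0128) → (256.6872,27.6126) → (89.3842,27.6126) → (89.3842,105.0128) (closed)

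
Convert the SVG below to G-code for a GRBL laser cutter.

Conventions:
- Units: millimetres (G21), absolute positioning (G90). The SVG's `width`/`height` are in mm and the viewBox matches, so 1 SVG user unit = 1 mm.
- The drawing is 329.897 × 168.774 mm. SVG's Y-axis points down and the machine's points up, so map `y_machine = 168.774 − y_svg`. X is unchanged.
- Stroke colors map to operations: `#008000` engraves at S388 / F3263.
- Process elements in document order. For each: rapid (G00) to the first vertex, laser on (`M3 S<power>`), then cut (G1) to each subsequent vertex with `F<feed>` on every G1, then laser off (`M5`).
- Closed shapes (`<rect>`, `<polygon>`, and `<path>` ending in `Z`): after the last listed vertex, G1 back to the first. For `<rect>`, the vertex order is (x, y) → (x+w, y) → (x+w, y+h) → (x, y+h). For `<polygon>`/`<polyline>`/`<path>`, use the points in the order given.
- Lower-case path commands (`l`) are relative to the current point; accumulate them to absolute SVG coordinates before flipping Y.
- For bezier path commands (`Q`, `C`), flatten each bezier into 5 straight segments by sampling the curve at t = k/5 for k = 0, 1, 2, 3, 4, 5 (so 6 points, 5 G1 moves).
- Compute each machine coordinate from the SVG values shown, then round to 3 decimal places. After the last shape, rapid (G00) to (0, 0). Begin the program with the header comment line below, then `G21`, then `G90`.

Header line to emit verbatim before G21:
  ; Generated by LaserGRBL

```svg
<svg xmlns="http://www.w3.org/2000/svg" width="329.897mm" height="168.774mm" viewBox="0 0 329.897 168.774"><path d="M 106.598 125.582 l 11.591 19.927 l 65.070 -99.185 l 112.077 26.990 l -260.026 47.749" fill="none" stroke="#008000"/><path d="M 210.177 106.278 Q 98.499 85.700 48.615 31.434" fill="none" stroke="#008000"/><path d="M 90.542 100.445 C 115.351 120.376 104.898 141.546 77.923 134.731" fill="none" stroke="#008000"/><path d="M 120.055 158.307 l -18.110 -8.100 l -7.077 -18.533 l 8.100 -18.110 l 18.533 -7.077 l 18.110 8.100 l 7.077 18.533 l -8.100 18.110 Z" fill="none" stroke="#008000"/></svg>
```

Since the viewBox matches the mm dimensions, user units are millimetres directly. The only transform is the Y-flip y_m = 168.774 − y_svg.

Shape 1 is a open polyline drawn with `<path>`. Its stroke #008000 means engrave at S388, F3263. After flipping Y the toolpath is (106.598,43.192) → (118.189,23.265) → (183.259,122.450) → (295.336,95.460) → (35.310,47.711).

Shape 2 is a quadratic bezier drawn with `<path>`. Its stroke #008000 means engrave at S388, F3263. After flipping Y the toolpath is (210.177,62.496) → (167.978,72.075) → (130.722,84.348) → (98.409,99.317) → (71.040,116.981) → (48.615,137.340).

Shape 3 is a cubic bezier drawn with `<path>`. Its stroke #008000 means engrave at S388, F3263. After flipping Y the toolpath is (90.542,68.329) → (101.346,56.456) → (104.586,45.687) → (101.163,37.427) → (91.975,33.078) → (77.923,34.043).

Shape 4 is a regular polygon drawn with `<path>`. Its stroke #008000 means engrave at S388, F3263. After flipping Y the toolpath is (120.055,10.467) → (101.945,18.567) → (94.868,37.100) → (102.968,55.210) → (121.501,62.287) → (139.611,54.187) → (146.688,35.654) → (138.588,17.544) → (120.055,10.467), returning to the start.

; Generated by LaserGRBL
G21
G90
G00 X106.598 Y43.192
M3 S388
G1 X118.189 Y23.265 F3263
G1 X183.259 Y122.450 F3263
G1 X295.336 Y95.460 F3263
G1 X35.310 Y47.711 F3263
M5
G00 X210.177 Y62.496
M3 S388
G1 X167.978 Y72.075 F3263
G1 X130.722 Y84.348 F3263
G1 X98.409 Y99.317 F3263
G1 X71.040 Y116.981 F3263
G1 X48.615 Y137.340 F3263
M5
G00 X90.542 Y68.329
M3 S388
G1 X101.346 Y56.456 F3263
G1 X104.586 Y45.687 F3263
G1 X101.163 Y37.427 F3263
G1 X91.975 Y33.078 F3263
G1 X77.923 Y34.043 F3263
M5
G00 X120.055 Y10.467
M3 S388
G1 X101.945 Y18.567 F3263
G1 X94.868 Y37.100 F3263
G1 X102.968 Y55.210 F3263
G1 X121.501 Y62.287 F3263
G1 X139.611 Y54.187 F3263
G1 X146.688 Y35.654 F3263
G1 X138.588 Y17.544 F3263
G1 X120.055 Y10.467 F3263
M5
G00 X0.000 Y0.000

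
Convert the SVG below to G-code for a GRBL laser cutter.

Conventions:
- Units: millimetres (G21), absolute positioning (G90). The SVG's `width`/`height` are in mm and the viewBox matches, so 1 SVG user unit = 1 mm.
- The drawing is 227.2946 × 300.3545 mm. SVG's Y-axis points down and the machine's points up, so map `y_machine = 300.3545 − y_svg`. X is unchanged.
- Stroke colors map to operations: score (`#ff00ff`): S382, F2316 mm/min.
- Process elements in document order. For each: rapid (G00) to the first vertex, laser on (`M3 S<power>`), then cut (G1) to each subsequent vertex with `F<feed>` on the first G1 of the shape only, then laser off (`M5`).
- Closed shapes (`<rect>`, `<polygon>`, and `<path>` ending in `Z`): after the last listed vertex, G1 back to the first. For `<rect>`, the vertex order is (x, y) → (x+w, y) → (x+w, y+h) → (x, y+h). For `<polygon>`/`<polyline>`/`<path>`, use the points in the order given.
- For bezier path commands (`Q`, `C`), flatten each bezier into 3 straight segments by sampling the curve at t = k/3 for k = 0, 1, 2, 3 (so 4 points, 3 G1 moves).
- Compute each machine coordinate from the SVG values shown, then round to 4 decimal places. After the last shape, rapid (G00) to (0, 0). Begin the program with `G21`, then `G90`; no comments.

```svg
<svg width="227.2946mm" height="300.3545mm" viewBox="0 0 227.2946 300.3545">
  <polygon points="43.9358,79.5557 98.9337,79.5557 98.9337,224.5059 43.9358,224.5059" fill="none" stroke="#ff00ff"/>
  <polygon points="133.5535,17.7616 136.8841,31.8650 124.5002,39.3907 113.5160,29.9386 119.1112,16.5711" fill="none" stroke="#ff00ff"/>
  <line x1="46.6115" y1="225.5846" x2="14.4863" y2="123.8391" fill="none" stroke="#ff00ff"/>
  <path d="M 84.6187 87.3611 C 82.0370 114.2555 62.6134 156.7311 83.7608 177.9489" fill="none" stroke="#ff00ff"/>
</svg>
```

Since the viewBox matches the mm dimensions, user units are millimetres directly. The only transform is the Y-flip y_m = 300.3545 − y_svg.

Shape 1 is a rectangle drawn with `<polygon>`. Its stroke #ff00ff means score at S382, F2316. After flipping Y the toolpath is (43.9358,220.7988) → (98.9337,220.7988) → (98.9337,75.8486) → (43.9358,75.8486) → (43.9358,220.7988), returning to the start.

Shape 2 is a regular polygon drawn with `<polygon>`. Its stroke #ff00ff means score at S382, F2316. After flipping Y the toolpath is (133.5535,282.5929) → (136.8841,268.4895) → (124.5002,260.9638) → (113.5160,270.4159) → (119.1112,283.7834) → (133.5535,282.5929), returning to the start.

Shape 3 is a line segment drawn with `<line>`. Its stroke #ff00ff means score at S382, F2316. After flipping Y the toolpath is (46.6115,74.7699) → (14.4863,176.5154).

Shape 4 is a cubic bezier drawn with `<path>`. Its stroke #ff00ff means score at S382, F2316. After flipping Y the toolpath is (84.6187,212.9934) → (78.5494,182.2697) → (74.0107,149.3449) → (83.7608,122.4056).

G21
G90
G00 X43.9358 Y220.7988
M3 S382
G1 X98.9337 Y220.7988 F2316
G1 X98.9337 Y75.8486
G1 X43.9358 Y75.8486
G1 X43.9358 Y220.7988
M5
G00 X133.5535 Y282.5929
M3 S382
G1 X136.8841 Y268.4895 F2316
G1 X124.5002 Y260.9638
G1 X113.5160 Y270.4159
G1 X119.1112 Y283.7834
G1 X133.5535 Y282.5929
M5
G00 X46.6115 Y74.7699
M3 S382
G1 X14.4863 Y176.5154 F2316
M5
G00 X84.6187 Y212.9934
M3 S382
G1 X78.5494 Y182.2697 F2316
G1 X74.0107 Y149.3449
G1 X83.7608 Y122.4056
M5
G00 X0.0000 Y0.0000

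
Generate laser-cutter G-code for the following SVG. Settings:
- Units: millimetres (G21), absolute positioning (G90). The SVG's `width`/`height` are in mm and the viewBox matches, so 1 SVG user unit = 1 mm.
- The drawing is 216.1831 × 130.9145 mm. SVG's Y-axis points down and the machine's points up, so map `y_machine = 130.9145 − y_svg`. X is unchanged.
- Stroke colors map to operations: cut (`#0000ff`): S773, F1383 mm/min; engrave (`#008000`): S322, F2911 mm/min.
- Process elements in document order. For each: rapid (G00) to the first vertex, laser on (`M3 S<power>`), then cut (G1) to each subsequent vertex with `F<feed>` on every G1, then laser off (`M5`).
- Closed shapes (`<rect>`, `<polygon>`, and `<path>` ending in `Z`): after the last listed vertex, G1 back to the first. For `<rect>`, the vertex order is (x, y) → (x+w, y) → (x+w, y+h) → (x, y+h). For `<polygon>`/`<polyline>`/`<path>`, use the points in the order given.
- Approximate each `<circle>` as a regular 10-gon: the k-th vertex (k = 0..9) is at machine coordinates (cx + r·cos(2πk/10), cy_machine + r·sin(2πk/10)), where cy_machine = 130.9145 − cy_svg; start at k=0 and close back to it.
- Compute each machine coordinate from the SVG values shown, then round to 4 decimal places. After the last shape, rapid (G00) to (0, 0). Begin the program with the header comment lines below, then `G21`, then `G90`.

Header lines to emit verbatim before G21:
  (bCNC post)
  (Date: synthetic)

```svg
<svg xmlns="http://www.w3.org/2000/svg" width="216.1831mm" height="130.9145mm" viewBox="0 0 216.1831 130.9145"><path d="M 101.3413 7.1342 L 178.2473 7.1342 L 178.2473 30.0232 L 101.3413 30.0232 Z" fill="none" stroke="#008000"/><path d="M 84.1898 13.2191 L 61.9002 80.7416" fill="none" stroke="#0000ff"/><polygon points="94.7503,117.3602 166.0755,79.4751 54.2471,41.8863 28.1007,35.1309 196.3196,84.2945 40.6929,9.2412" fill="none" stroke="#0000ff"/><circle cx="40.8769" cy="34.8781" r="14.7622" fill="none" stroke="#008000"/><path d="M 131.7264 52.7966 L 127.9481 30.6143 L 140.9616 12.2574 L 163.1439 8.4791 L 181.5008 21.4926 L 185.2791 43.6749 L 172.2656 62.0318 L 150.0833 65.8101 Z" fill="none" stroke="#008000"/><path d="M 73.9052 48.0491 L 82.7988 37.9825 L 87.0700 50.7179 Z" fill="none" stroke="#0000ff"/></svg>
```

1 u = 1 mm; y_m = 130.9145 − y.

[1] `<path>` rectangle, #008000→engrave S322 F2911: (101.3413,123.7803) → (178.2473,123.7803) → (178.2473,100.8913) → (101.3413,100.8913) → (101.3413,123.7803) (closed)

[2] `<path>` line segment, #0000ff→cut S773 F1383: (84.1898,117.6954) → (61.9002,50.1729)

[3] `<polygon>` closed polygon, #0000ff→cut S773 F1383: (94.7503,13.5543) → (166.0755,51.4394) → (54.2471,89.0282) → (28.1007,95.7836) → (196.3196,46.6200) → (40.6929,121.6733) → (94.7503,13.5543) (closed)

[4] `<circle>` circle, #008000→engrave S322 F2911: (55.6391,96.0364) → (52.8198,104.7134) → (45.4387,110.0761) → (36.3151,110.0761) → (28.9340,104.7134) → (26.1147,96.0364) → (28.9340,87.3594) → (36.3151,81.9967) → (45.4387,81.9967) → (52.8198,87.3594) → (55.6391,96.0364) (closed)

[5] `<path>` regular polygon, #008000→engrave S322 F2911: (131.7264,78.1179) → (127.9481,100.3002) → (140.9616,118.6571) → (163.1439,122.4354) → (181.5008,109.4219) → (185.2791,87.2396) → (172.2656,68.8827) → (150.0833,65.1044) → (131.7264,78.1179) (closed)

[6] `<path>` regular polygon, #0000ff→cut S773 F1383: (73.9052,82.8654) → (82.7988,92.9320) → (87.0700,80.1966) → (73.9052,82.8654) (closed)

(bCNC post)
(Date: synthetic)
G21
G90
G00 X101.3413 Y123.7803
M3 S322
G1 X178.2473 Y123.7803 F2911
G1 X178.2473 Y100.8913 F2911
G1 X101.3413 Y100.8913 F2911
G1 X101.3413 Y123.7803 F2911
M5
G00 X84.1898 Y117.6954
M3 S773
G1 X61.9002 Y50.1729 F1383
M5
G00 X94.7503 Y13.5543
M3 S773
G1 X166.0755 Y51.4394 F1383
G1 X54.2471 Y89.0282 F1383
G1 X28.1007 Y95.7836 F1383
G1 X196.3196 Y46.6200 F1383
G1 X40.6929 Y121.6733 F1383
G1 X94.7503 Y13.5543 F1383
M5
G00 X55.6391 Y96.0364
M3 S322
G1 X52.8198 Y104.7134 F2911
G1 X45.4387 Y110.0761 F2911
G1 X36.3151 Y110.0761 F2911
G1 X28.9340 Y104.7134 F2911
G1 X26.1147 Y96.0364 F2911
G1 X28.9340 Y87.3594 F2911
G1 X36.3151 Y81.9967 F2911
G1 X45.4387 Y81.9967 F2911
G1 X52.8198 Y87.3594 F2911
G1 X55.6391 Y96.0364 F2911
M5
G00 X131.7264 Y78.1179
M3 S322
G1 X127.9481 Y100.3002 F2911
G1 X140.9616 Y118.6571 F2911
G1 X163.1439 Y122.4354 F2911
G1 X181.5008 Y109.4219 F2911
G1 X185.2791 Y87.2396 F2911
G1 X172.2656 Y68.8827 F2911
G1 X150.0833 Y65.1044 F2911
G1 X131.7264 Y78.1179 F2911
M5
G00 X73.9052 Y82.8654
M3 S773
G1 X82.7988 Y92.9320 F1383
G1 X87.0700 Y80.1966 F1383
G1 X73.9052 Y82.8654 F1383
M5
G00 X0.0000 Y0.0000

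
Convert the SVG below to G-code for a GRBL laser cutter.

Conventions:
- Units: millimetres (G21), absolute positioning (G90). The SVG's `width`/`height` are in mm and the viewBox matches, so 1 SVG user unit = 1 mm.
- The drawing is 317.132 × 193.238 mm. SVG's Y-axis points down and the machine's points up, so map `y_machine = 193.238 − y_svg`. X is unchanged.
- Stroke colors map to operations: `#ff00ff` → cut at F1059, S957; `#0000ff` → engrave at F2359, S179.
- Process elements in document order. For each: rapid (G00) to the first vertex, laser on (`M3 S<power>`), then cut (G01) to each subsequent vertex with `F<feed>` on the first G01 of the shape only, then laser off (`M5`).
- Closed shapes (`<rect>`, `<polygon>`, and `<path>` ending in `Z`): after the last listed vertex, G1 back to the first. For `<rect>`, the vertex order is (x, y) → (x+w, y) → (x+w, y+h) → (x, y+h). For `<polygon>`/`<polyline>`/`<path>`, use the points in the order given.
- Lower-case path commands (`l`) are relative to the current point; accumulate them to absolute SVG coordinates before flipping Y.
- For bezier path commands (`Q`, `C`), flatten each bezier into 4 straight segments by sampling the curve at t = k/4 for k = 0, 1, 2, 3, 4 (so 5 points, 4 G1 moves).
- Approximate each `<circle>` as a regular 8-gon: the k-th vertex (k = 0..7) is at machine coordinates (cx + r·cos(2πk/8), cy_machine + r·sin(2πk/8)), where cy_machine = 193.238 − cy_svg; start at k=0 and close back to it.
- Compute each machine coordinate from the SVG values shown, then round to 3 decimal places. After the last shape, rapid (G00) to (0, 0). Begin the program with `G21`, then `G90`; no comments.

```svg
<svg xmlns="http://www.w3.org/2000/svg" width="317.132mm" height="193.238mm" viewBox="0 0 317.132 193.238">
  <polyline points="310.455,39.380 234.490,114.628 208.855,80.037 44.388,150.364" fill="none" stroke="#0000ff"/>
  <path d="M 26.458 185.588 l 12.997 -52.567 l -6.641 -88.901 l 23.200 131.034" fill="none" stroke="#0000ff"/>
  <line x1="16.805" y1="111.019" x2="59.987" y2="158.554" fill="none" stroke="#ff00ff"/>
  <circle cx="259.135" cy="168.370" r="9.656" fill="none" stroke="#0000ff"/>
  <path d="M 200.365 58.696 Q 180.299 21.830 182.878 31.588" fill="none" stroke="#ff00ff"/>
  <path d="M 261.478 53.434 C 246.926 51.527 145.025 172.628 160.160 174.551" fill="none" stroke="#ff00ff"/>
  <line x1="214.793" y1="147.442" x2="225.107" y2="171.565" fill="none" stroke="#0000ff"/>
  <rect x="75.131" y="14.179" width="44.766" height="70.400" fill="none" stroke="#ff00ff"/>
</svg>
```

Since the viewBox matches the mm dimensions, user units are millimetres directly. The only transform is the Y-flip y_m = 193.238 − y_svg.

Shape 1 is a open polyline drawn with `<polyline>`. Its stroke #0000ff means engrave at S179, F2359. After flipping Y the toolpath is (310.455,153.858) → (234.490,78.610) → (208.855,113.201) → (44.388,42.874).

Shape 2 is a open polyline drawn with `<path>`. Its stroke #0000ff means engrave at S179, F2359. After flipping Y the toolpath is (26.458,7.650) → (39.455,60.217) → (32.814,149.118) → (56.014,18.084).

Shape 3 is a line segment drawn with `<line>`. Its stroke #ff00ff means cut at S957, F1059. After flipping Y the toolpath is (16.805,82.219) → (59.987,34.684).

Shape 4 is a circle drawn with `<circle>`. Its stroke #0000ff means engrave at S179, F2359. After flipping Y the toolpath is (268.791,24.868) → (265.963,31.696) → (259.135,34.524) → (252.307,31.696) → (249.479,24.868) → (252.307,18.040) → (259.135,15.212) → (265.963,18.040) → (268.791,24.868), returning to the start.

Shape 5 is a quadratic bezier drawn with `<path>`. Its stroke #ff00ff means cut at S957, F1059. After flipping Y the toolpath is (200.365,134.542) → (191.747,150.061) → (185.960,159.752) → (183.004,163.615) → (182.878,161.650).

Shape 6 is a cubic bezier drawn with `<path>`. Its stroke #ff00ff means cut at S957, F1059. After flipping Y the toolpath is (261.478,139.804) → (237.380,121.954) → (199.686,80.682) → (167.559,38.691) → (160.160,18.687).

Shape 7 is a line segment drawn with `<line>`. Its stroke #0000ff means engrave at S179, F2359. After flipping Y the toolpath is (214.793,45.796) → (225.107,21.673).

Shape 8 is a rectangle drawn with `<rect>`. Its stroke #ff00ff means cut at S957, F1059. After flipping Y the toolpath is (75.131,179.059) → (119.897,179.059) → (119.897,108.659) → (75.131,108.659) → (75.131,179.059), returning to the start.

G21
G90
G00 X310.455 Y153.858
M3 S179
G01 X234.490 Y78.610 F2359
G01 X208.855 Y113.201
G01 X44.388 Y42.874
M5
G00 X26.458 Y7.650
M3 S179
G01 X39.455 Y60.217 F2359
G01 X32.814 Y149.118
G01 X56.014 Y18.084
M5
G00 X16.805 Y82.219
M3 S957
G01 X59.987 Y34.684 F1059
M5
G00 X268.791 Y24.868
M3 S179
G01 X265.963 Y31.696 F2359
G01 X259.135 Y34.524
G01 X252.307 Y31.696
G01 X249.479 Y24.868
G01 X252.307 Y18.040
G01 X259.135 Y15.212
G01 X265.963 Y18.040
G01 X268.791 Y24.868
M5
G00 X200.365 Y134.542
M3 S957
G01 X191.747 Y150.061 F1059
G01 X185.960 Y159.752
G01 X183.004 Y163.615
G01 X182.878 Y161.650
M5
G00 X261.478 Y139.804
M3 S957
G01 X237.380 Y121.954 F1059
G01 X199.686 Y80.682
G01 X167.559 Y38.691
G01 X160.160 Y18.687
M5
G00 X214.793 Y45.796
M3 S179
G01 X225.107 Y21.673 F2359
M5
G00 X75.131 Y179.059
M3 S957
G01 X119.897 Y179.059 F1059
G01 X119.897 Y108.659
G01 X75.131 Y108.659
G01 X75.131 Y179.059
M5
G00 X0.000 Y0.000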